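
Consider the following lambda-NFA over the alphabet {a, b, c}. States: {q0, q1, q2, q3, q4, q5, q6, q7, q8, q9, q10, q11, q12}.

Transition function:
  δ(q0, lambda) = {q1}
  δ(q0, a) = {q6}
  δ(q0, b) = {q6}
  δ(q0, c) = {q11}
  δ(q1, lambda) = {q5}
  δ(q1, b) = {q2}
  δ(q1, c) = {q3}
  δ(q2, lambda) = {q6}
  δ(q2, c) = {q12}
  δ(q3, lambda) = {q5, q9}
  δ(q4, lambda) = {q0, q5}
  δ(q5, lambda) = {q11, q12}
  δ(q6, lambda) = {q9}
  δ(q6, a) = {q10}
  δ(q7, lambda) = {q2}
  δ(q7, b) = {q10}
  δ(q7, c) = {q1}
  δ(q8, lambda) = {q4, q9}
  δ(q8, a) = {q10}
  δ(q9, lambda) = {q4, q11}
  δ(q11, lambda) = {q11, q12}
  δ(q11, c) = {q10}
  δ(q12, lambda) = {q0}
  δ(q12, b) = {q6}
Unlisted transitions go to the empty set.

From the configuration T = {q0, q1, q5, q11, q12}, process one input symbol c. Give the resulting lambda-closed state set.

q0 on c → {q11}.
q1 on c → {q3}.
q11 on c → {q10}.
No c-transition from q5, q12.
Union after reading c: {q3, q10, q11}.
Now take the lambda-closure:
From q3 via lambda: add q5, q9.
From q11 via lambda: add q12.
From q9 via lambda: add q4.
From q12 via lambda: add q0.
From q0 via lambda: add q1.
No new states can be added; the closed set is {q0, q1, q3, q4, q5, q9, q10, q11, q12}.

{q0, q1, q3, q4, q5, q9, q10, q11, q12}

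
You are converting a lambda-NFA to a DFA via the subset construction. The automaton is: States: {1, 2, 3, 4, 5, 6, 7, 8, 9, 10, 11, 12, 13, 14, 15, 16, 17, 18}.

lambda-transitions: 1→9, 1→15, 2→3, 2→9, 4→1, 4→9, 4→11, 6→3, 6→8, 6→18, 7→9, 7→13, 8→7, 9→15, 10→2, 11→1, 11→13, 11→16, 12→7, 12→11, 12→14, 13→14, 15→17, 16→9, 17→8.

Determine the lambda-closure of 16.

{7, 8, 9, 13, 14, 15, 16, 17}

Start with {16}.
From 16 via lambda: add 9.
From 9 via lambda: add 15.
From 15 via lambda: add 17.
From 17 via lambda: add 8.
From 8 via lambda: add 7.
From 7 via lambda: add 13.
From 13 via lambda: add 14.
No new states can be added; the closed set is {7, 8, 9, 13, 14, 15, 16, 17}.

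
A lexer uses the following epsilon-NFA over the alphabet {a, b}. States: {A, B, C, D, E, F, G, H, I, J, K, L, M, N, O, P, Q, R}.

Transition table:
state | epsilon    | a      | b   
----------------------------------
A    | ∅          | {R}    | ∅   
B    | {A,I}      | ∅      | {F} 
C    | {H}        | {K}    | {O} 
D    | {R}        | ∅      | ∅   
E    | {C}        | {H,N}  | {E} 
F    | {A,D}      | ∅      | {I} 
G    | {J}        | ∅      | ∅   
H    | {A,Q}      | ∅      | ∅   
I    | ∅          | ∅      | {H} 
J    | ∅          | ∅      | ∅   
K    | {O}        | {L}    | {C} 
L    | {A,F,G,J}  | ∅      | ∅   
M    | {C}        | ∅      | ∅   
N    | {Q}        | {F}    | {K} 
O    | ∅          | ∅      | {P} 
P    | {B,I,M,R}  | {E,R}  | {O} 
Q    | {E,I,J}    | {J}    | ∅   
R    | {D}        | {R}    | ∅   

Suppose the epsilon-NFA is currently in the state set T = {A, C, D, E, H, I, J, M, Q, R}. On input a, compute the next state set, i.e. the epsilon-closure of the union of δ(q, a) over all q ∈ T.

{A, C, D, E, H, I, J, K, N, O, Q, R}

A on a → {R}.
C on a → {K}.
E on a → {H, N}.
Q on a → {J}.
R on a → {R}.
No a-transition from D, H, I, J, M.
Union after reading a: {H, J, K, N, R}.
Now take the epsilon-closure:
From H via epsilon: add A, Q.
From K via epsilon: add O.
From R via epsilon: add D.
From Q via epsilon: add E, I.
From E via epsilon: add C.
No new states can be added; the closed set is {A, C, D, E, H, I, J, K, N, O, Q, R}.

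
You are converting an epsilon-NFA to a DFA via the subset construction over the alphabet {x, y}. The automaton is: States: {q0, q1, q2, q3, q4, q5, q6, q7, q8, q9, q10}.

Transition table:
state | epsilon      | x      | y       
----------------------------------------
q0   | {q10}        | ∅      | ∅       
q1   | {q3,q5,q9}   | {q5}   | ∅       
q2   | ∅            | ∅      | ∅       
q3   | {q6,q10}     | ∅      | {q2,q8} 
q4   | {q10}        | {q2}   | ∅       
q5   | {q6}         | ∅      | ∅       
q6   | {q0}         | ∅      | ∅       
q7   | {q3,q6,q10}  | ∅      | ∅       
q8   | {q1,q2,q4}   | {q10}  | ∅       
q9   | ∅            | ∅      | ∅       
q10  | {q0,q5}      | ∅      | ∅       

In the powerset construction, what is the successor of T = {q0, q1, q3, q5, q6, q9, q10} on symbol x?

q1 on x → {q5}.
No x-transition from q0, q3, q5, q6, q9, q10.
Union after reading x: {q5}.
Now take the epsilon-closure:
From q5 via epsilon: add q6.
From q6 via epsilon: add q0.
From q0 via epsilon: add q10.
No new states can be added; the closed set is {q0, q5, q6, q10}.

{q0, q5, q6, q10}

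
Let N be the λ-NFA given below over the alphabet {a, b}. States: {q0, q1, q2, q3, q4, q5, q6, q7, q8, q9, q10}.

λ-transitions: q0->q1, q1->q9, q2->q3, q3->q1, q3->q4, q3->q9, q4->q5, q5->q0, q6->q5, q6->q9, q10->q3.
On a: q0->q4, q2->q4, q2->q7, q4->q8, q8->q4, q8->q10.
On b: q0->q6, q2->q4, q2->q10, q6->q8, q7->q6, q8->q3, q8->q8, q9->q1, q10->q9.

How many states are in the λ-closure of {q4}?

Start with {q4}.
From q4 via λ: add q5.
From q5 via λ: add q0.
From q0 via λ: add q1.
From q1 via λ: add q9.
λ-closure = {q0, q1, q4, q5, q9}, which has 5 states.

5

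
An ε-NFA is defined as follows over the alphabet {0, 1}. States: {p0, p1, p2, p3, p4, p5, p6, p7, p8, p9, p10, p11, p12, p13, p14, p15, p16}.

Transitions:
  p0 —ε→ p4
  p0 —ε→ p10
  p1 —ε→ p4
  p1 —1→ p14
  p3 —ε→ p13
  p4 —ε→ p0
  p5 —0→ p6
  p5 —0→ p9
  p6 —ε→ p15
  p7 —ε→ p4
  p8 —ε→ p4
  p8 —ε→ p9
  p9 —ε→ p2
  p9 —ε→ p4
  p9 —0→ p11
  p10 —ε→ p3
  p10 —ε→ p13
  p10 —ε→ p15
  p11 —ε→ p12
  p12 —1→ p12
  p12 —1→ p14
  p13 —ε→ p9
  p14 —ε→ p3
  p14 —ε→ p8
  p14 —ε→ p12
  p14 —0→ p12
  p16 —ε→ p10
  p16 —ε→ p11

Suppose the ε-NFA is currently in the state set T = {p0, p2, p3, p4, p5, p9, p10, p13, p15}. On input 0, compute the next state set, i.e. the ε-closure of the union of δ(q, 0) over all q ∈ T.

{p0, p2, p3, p4, p6, p9, p10, p11, p12, p13, p15}

p5 on 0 → {p6, p9}.
p9 on 0 → {p11}.
No 0-transition from p0, p2, p3, p4, p10, p13, p15.
Union after reading 0: {p6, p9, p11}.
Now take the ε-closure:
From p6 via ε: add p15.
From p9 via ε: add p2, p4.
From p11 via ε: add p12.
From p4 via ε: add p0.
From p0 via ε: add p10.
From p10 via ε: add p3, p13.
No new states can be added; the closed set is {p0, p2, p3, p4, p6, p9, p10, p11, p12, p13, p15}.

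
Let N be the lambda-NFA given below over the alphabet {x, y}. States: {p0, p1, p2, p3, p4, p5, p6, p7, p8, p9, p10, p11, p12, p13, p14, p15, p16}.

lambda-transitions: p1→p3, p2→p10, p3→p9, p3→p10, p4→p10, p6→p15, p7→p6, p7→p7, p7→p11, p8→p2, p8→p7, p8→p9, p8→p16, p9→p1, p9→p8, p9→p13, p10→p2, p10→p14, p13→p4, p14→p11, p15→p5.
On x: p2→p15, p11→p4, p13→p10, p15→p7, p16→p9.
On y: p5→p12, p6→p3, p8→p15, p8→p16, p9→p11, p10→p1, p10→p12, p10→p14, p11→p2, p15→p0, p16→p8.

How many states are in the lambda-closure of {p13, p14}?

Start with {p13, p14}.
From p13 via lambda: add p4.
From p14 via lambda: add p11.
From p4 via lambda: add p10.
From p10 via lambda: add p2.
lambda-closure = {p2, p4, p10, p11, p13, p14}, which has 6 states.

6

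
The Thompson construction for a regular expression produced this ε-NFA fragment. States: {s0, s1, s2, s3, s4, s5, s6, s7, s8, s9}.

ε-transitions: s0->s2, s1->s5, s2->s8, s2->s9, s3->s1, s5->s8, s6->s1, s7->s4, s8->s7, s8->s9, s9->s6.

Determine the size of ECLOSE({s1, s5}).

7

Start with {s1, s5}.
From s5 via ε: add s8.
From s8 via ε: add s7, s9.
From s7 via ε: add s4.
From s9 via ε: add s6.
ε-closure = {s1, s4, s5, s6, s7, s8, s9}, which has 7 states.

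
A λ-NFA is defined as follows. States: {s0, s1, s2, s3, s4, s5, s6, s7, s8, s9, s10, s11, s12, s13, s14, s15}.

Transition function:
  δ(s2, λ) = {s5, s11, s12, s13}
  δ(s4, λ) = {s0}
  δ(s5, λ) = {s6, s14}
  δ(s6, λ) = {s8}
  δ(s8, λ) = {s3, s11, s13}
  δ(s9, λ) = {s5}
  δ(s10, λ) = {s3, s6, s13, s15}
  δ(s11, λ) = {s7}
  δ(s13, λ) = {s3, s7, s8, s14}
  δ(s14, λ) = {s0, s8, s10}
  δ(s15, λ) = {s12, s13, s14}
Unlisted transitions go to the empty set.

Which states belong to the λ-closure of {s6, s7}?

{s0, s3, s6, s7, s8, s10, s11, s12, s13, s14, s15}

Start with {s6, s7}.
From s6 via λ: add s8.
From s8 via λ: add s3, s11, s13.
From s13 via λ: add s14.
From s14 via λ: add s0, s10.
From s10 via λ: add s15.
From s15 via λ: add s12.
No new states can be added; the closed set is {s0, s3, s6, s7, s8, s10, s11, s12, s13, s14, s15}.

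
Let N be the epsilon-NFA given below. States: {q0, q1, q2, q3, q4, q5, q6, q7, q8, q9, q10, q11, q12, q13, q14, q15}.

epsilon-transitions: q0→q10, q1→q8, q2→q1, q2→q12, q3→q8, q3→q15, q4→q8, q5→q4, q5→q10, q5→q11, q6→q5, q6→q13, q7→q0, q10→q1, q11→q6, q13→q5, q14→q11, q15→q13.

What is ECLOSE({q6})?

Start with {q6}.
From q6 via epsilon: add q5, q13.
From q5 via epsilon: add q4, q10, q11.
From q4 via epsilon: add q8.
From q10 via epsilon: add q1.
No new states can be added; the closed set is {q1, q4, q5, q6, q8, q10, q11, q13}.

{q1, q4, q5, q6, q8, q10, q11, q13}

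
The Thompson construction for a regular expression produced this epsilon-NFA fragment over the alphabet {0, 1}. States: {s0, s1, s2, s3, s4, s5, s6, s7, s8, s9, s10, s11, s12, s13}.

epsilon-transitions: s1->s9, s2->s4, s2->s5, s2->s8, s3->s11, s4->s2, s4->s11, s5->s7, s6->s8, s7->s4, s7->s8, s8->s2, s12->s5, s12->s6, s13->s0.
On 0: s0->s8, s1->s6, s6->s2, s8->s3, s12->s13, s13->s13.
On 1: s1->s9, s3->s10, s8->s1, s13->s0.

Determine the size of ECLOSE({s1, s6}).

Start with {s1, s6}.
From s1 via epsilon: add s9.
From s6 via epsilon: add s8.
From s8 via epsilon: add s2.
From s2 via epsilon: add s4, s5.
From s4 via epsilon: add s11.
From s5 via epsilon: add s7.
epsilon-closure = {s1, s2, s4, s5, s6, s7, s8, s9, s11}, which has 9 states.

9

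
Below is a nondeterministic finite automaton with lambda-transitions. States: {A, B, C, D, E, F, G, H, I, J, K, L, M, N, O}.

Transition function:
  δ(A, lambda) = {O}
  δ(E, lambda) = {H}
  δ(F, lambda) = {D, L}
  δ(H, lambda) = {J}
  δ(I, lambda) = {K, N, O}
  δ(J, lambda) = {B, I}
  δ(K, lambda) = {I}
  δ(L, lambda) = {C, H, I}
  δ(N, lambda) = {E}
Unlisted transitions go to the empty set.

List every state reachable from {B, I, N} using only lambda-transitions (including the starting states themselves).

{B, E, H, I, J, K, N, O}

Start with {B, I, N}.
From I via lambda: add K, O.
From N via lambda: add E.
From E via lambda: add H.
From H via lambda: add J.
No new states can be added; the closed set is {B, E, H, I, J, K, N, O}.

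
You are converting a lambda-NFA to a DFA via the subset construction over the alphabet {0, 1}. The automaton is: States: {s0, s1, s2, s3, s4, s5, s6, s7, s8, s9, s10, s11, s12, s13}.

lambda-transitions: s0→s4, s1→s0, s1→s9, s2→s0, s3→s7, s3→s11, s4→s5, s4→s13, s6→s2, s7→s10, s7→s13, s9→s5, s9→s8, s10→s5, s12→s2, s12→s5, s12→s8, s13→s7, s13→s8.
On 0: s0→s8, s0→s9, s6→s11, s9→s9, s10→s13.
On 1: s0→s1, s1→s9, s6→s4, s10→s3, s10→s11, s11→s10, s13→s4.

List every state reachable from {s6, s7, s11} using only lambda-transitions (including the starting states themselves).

{s0, s2, s4, s5, s6, s7, s8, s10, s11, s13}

Start with {s6, s7, s11}.
From s6 via lambda: add s2.
From s7 via lambda: add s10, s13.
From s2 via lambda: add s0.
From s10 via lambda: add s5.
From s13 via lambda: add s8.
From s0 via lambda: add s4.
No new states can be added; the closed set is {s0, s2, s4, s5, s6, s7, s8, s10, s11, s13}.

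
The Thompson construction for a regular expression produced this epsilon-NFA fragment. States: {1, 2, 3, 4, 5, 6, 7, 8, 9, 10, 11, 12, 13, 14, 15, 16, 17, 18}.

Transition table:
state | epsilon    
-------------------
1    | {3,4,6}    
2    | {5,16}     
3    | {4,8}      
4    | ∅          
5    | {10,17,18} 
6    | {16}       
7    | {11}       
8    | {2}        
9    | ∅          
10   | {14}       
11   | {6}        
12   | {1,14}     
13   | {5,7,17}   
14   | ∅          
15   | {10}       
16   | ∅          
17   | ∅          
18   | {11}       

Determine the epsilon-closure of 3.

Start with {3}.
From 3 via epsilon: add 4, 8.
From 8 via epsilon: add 2.
From 2 via epsilon: add 5, 16.
From 5 via epsilon: add 10, 17, 18.
From 10 via epsilon: add 14.
From 18 via epsilon: add 11.
From 11 via epsilon: add 6.
No new states can be added; the closed set is {2, 3, 4, 5, 6, 8, 10, 11, 14, 16, 17, 18}.

{2, 3, 4, 5, 6, 8, 10, 11, 14, 16, 17, 18}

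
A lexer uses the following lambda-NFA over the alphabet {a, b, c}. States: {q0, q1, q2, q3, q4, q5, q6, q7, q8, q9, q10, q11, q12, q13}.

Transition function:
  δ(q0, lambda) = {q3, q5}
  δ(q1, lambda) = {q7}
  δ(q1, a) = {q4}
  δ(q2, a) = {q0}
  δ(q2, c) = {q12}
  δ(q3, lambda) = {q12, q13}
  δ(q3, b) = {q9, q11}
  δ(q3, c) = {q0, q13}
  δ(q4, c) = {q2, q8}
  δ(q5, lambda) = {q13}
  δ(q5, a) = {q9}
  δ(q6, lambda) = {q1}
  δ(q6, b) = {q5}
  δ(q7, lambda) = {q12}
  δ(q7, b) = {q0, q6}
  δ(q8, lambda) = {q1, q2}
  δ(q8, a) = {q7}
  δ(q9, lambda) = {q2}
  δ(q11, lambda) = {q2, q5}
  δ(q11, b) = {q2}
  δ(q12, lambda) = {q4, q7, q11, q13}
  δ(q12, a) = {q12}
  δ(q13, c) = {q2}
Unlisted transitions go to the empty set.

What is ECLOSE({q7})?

Start with {q7}.
From q7 via lambda: add q12.
From q12 via lambda: add q4, q11, q13.
From q11 via lambda: add q2, q5.
No new states can be added; the closed set is {q2, q4, q5, q7, q11, q12, q13}.

{q2, q4, q5, q7, q11, q12, q13}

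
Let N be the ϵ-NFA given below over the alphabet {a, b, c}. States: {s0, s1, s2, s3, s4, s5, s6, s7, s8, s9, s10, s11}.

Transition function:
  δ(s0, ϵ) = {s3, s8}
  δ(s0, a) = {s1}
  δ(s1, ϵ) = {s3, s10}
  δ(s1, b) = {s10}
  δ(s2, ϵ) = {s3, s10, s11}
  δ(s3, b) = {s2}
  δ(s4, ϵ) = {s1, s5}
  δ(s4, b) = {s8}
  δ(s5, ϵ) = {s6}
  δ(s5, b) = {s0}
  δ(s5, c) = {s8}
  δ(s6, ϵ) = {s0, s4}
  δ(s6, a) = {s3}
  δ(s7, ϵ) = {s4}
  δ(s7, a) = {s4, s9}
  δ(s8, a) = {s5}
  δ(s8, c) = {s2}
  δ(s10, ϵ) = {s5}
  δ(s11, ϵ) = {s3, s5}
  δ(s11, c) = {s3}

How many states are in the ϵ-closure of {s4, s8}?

Start with {s4, s8}.
From s4 via ϵ: add s1, s5.
From s1 via ϵ: add s3, s10.
From s5 via ϵ: add s6.
From s6 via ϵ: add s0.
ϵ-closure = {s0, s1, s3, s4, s5, s6, s8, s10}, which has 8 states.

8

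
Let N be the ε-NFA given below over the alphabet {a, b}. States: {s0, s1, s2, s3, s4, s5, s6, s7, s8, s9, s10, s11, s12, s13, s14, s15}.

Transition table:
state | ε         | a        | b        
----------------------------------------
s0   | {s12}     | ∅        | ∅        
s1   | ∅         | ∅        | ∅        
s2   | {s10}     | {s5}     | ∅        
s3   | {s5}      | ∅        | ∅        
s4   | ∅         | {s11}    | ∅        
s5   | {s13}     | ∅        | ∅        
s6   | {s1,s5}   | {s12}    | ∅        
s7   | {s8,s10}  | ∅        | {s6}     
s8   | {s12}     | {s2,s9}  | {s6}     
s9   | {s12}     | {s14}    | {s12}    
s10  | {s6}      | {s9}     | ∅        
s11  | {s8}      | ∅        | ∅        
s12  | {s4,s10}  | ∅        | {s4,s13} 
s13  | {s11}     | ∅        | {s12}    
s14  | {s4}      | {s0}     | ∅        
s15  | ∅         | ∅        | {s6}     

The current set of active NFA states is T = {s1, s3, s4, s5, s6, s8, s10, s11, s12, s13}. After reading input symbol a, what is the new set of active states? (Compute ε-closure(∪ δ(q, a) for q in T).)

s4 on a → {s11}.
s6 on a → {s12}.
s8 on a → {s2, s9}.
s10 on a → {s9}.
No a-transition from s1, s3, s5, s11, s12, s13.
Union after reading a: {s2, s9, s11, s12}.
Now take the ε-closure:
From s2 via ε: add s10.
From s11 via ε: add s8.
From s12 via ε: add s4.
From s10 via ε: add s6.
From s6 via ε: add s1, s5.
From s5 via ε: add s13.
No new states can be added; the closed set is {s1, s2, s4, s5, s6, s8, s9, s10, s11, s12, s13}.

{s1, s2, s4, s5, s6, s8, s9, s10, s11, s12, s13}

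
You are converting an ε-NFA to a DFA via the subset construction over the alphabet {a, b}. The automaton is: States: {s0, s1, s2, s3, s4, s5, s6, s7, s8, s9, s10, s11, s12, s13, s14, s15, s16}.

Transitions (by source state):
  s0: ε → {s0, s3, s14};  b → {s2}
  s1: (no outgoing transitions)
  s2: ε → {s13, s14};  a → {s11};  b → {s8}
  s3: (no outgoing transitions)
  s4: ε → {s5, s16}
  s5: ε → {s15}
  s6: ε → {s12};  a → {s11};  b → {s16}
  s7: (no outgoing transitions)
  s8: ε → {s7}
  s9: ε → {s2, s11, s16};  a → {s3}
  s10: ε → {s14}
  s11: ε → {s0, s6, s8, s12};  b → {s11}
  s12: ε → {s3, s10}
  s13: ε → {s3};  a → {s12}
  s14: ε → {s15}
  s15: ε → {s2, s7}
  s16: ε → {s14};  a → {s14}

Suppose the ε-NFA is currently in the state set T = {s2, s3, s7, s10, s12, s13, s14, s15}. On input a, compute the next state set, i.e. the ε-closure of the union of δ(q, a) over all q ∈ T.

{s0, s2, s3, s6, s7, s8, s10, s11, s12, s13, s14, s15}

s2 on a → {s11}.
s13 on a → {s12}.
No a-transition from s3, s7, s10, s12, s14, s15.
Union after reading a: {s11, s12}.
Now take the ε-closure:
From s11 via ε: add s0, s6, s8.
From s12 via ε: add s3, s10.
From s0 via ε: add s14.
From s8 via ε: add s7.
From s14 via ε: add s15.
From s15 via ε: add s2.
From s2 via ε: add s13.
No new states can be added; the closed set is {s0, s2, s3, s6, s7, s8, s10, s11, s12, s13, s14, s15}.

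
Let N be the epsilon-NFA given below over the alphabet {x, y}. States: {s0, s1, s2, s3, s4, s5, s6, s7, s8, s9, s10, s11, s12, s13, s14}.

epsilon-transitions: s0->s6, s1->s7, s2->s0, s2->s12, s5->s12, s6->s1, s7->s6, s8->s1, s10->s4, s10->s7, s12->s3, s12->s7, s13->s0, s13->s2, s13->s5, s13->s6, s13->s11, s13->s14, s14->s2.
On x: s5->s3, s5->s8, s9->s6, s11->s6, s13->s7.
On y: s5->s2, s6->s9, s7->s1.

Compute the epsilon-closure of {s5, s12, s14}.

Start with {s5, s12, s14}.
From s12 via epsilon: add s3, s7.
From s14 via epsilon: add s2.
From s2 via epsilon: add s0.
From s7 via epsilon: add s6.
From s6 via epsilon: add s1.
No new states can be added; the closed set is {s0, s1, s2, s3, s5, s6, s7, s12, s14}.

{s0, s1, s2, s3, s5, s6, s7, s12, s14}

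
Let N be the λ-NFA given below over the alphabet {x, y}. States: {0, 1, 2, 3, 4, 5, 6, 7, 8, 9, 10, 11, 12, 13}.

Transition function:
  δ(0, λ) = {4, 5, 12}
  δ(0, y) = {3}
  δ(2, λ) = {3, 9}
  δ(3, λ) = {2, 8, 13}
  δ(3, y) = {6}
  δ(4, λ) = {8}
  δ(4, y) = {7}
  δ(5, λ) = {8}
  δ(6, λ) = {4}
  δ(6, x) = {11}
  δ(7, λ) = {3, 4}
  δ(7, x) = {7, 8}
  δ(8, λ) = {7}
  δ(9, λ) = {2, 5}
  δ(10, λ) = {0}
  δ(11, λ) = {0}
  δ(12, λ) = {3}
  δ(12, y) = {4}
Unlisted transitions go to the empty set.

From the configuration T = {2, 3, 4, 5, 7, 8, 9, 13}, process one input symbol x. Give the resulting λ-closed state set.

{2, 3, 4, 5, 7, 8, 9, 13}

7 on x → {7, 8}.
No x-transition from 2, 3, 4, 5, 8, 9, 13.
Union after reading x: {7, 8}.
Now take the λ-closure:
From 7 via λ: add 3, 4.
From 3 via λ: add 2, 13.
From 2 via λ: add 9.
From 9 via λ: add 5.
No new states can be added; the closed set is {2, 3, 4, 5, 7, 8, 9, 13}.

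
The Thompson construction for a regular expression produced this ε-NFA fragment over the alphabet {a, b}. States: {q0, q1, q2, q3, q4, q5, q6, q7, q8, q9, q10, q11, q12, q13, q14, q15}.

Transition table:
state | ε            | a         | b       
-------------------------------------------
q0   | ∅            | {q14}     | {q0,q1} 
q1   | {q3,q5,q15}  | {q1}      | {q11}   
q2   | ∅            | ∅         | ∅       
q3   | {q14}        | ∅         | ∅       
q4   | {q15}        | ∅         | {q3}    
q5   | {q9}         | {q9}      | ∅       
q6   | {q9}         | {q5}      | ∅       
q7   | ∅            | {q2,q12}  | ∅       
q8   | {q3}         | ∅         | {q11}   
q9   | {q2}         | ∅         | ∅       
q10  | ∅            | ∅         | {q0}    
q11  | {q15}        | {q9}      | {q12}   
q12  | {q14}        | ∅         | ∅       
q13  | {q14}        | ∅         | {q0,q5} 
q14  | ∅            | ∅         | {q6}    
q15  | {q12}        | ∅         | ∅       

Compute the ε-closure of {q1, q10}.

{q1, q2, q3, q5, q9, q10, q12, q14, q15}

Start with {q1, q10}.
From q1 via ε: add q3, q5, q15.
From q3 via ε: add q14.
From q5 via ε: add q9.
From q15 via ε: add q12.
From q9 via ε: add q2.
No new states can be added; the closed set is {q1, q2, q3, q5, q9, q10, q12, q14, q15}.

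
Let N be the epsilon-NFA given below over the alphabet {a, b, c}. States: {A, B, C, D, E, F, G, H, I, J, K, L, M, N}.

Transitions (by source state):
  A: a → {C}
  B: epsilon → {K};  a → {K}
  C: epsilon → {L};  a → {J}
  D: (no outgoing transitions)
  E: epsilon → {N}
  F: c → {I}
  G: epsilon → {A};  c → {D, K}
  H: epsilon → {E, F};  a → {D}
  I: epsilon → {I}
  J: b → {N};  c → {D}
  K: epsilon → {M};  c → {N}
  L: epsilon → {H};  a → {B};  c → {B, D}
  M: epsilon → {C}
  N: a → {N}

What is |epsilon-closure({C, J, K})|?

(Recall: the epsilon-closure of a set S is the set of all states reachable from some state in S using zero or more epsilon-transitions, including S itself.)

Start with {C, J, K}.
From C via epsilon: add L.
From K via epsilon: add M.
From L via epsilon: add H.
From H via epsilon: add E, F.
From E via epsilon: add N.
epsilon-closure = {C, E, F, H, J, K, L, M, N}, which has 9 states.

9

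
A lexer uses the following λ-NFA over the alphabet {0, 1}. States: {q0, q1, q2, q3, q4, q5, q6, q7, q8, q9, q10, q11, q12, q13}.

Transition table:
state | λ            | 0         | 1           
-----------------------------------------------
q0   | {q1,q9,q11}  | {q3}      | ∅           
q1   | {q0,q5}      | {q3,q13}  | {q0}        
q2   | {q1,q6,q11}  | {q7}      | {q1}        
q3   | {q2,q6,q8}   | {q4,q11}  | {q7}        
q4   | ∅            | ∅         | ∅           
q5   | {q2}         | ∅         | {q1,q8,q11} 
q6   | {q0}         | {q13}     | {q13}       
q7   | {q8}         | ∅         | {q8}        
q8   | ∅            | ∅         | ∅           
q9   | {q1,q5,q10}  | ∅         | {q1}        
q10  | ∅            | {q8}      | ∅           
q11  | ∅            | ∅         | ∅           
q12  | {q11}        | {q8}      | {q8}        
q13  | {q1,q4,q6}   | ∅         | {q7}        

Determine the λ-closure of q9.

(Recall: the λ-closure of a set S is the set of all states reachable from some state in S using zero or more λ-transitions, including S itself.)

{q0, q1, q2, q5, q6, q9, q10, q11}

Start with {q9}.
From q9 via λ: add q1, q5, q10.
From q1 via λ: add q0.
From q5 via λ: add q2.
From q0 via λ: add q11.
From q2 via λ: add q6.
No new states can be added; the closed set is {q0, q1, q2, q5, q6, q9, q10, q11}.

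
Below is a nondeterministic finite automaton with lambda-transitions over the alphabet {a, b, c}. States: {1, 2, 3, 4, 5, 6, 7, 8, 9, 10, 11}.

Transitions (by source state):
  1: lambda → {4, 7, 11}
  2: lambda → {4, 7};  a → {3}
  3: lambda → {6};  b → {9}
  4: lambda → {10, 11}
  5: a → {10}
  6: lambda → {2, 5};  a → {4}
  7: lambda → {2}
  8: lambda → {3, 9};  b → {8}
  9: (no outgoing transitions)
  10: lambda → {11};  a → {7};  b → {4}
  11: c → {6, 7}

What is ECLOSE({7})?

Start with {7}.
From 7 via lambda: add 2.
From 2 via lambda: add 4.
From 4 via lambda: add 10, 11.
No new states can be added; the closed set is {2, 4, 7, 10, 11}.

{2, 4, 7, 10, 11}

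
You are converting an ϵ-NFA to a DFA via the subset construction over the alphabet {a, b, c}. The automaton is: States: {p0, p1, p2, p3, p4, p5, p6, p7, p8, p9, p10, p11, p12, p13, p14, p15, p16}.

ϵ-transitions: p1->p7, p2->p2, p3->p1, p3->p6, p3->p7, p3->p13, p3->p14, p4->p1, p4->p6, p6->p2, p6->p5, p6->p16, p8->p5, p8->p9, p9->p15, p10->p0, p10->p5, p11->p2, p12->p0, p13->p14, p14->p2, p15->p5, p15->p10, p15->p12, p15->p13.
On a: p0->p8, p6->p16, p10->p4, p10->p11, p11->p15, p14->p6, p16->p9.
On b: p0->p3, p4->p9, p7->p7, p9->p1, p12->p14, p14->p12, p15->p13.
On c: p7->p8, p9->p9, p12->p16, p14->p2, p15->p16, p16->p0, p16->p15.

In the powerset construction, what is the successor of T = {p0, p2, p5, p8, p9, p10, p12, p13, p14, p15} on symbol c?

p9 on c → {p9}.
p12 on c → {p16}.
p14 on c → {p2}.
p15 on c → {p16}.
No c-transition from p0, p2, p5, p8, p10, p13.
Union after reading c: {p2, p9, p16}.
Now take the ϵ-closure:
From p9 via ϵ: add p15.
From p15 via ϵ: add p5, p10, p12, p13.
From p10 via ϵ: add p0.
From p13 via ϵ: add p14.
No new states can be added; the closed set is {p0, p2, p5, p9, p10, p12, p13, p14, p15, p16}.

{p0, p2, p5, p9, p10, p12, p13, p14, p15, p16}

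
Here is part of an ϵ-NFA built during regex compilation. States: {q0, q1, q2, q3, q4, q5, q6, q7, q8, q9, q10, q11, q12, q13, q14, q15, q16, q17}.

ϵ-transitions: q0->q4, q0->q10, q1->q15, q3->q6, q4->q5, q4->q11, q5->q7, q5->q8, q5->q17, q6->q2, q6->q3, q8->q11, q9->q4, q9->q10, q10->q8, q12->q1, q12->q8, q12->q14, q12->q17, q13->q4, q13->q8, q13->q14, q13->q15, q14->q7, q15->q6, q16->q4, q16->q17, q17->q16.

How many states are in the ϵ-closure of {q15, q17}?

Start with {q15, q17}.
From q15 via ϵ: add q6.
From q17 via ϵ: add q16.
From q6 via ϵ: add q2, q3.
From q16 via ϵ: add q4.
From q4 via ϵ: add q5, q11.
From q5 via ϵ: add q7, q8.
ϵ-closure = {q2, q3, q4, q5, q6, q7, q8, q11, q15, q16, q17}, which has 11 states.

11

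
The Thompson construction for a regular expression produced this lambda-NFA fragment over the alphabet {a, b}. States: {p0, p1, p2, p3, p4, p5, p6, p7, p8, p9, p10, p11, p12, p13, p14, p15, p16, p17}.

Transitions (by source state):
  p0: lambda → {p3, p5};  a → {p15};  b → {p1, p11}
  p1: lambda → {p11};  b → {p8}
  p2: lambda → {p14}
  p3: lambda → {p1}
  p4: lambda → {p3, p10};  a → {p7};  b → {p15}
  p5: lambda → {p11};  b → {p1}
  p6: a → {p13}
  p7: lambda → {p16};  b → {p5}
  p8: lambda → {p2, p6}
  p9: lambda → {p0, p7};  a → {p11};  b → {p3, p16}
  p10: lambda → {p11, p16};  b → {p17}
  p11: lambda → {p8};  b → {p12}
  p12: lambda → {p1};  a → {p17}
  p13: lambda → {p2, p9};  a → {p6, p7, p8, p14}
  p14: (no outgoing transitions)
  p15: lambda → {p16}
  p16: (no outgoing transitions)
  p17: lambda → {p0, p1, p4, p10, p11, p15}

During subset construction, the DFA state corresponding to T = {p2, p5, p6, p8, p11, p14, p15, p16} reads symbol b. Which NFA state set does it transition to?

p5 on b → {p1}.
p11 on b → {p12}.
No b-transition from p2, p6, p8, p14, p15, p16.
Union after reading b: {p1, p12}.
Now take the lambda-closure:
From p1 via lambda: add p11.
From p11 via lambda: add p8.
From p8 via lambda: add p2, p6.
From p2 via lambda: add p14.
No new states can be added; the closed set is {p1, p2, p6, p8, p11, p12, p14}.

{p1, p2, p6, p8, p11, p12, p14}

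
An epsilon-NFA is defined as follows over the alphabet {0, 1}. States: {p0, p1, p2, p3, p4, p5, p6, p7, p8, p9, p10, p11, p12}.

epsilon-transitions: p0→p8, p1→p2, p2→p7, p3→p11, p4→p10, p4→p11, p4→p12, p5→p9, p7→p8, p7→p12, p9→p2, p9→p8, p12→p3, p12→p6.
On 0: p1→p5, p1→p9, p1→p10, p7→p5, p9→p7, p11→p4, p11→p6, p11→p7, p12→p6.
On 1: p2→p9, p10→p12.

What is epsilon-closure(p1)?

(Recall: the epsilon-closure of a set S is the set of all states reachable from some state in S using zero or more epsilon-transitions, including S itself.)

{p1, p2, p3, p6, p7, p8, p11, p12}

Start with {p1}.
From p1 via epsilon: add p2.
From p2 via epsilon: add p7.
From p7 via epsilon: add p8, p12.
From p12 via epsilon: add p3, p6.
From p3 via epsilon: add p11.
No new states can be added; the closed set is {p1, p2, p3, p6, p7, p8, p11, p12}.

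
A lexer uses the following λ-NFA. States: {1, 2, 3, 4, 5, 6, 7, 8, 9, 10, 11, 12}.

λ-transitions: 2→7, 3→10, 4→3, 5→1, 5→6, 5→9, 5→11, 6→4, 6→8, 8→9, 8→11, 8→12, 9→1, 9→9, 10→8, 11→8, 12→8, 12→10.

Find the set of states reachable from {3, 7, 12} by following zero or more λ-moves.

Start with {3, 7, 12}.
From 3 via λ: add 10.
From 12 via λ: add 8.
From 8 via λ: add 9, 11.
From 9 via λ: add 1.
No new states can be added; the closed set is {1, 3, 7, 8, 9, 10, 11, 12}.

{1, 3, 7, 8, 9, 10, 11, 12}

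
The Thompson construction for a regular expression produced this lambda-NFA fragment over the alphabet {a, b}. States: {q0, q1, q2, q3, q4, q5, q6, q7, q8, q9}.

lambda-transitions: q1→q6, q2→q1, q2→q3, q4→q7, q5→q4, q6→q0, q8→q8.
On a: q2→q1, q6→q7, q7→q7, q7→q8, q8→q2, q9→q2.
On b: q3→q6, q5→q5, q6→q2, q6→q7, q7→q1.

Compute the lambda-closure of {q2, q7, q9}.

{q0, q1, q2, q3, q6, q7, q9}

Start with {q2, q7, q9}.
From q2 via lambda: add q1, q3.
From q1 via lambda: add q6.
From q6 via lambda: add q0.
No new states can be added; the closed set is {q0, q1, q2, q3, q6, q7, q9}.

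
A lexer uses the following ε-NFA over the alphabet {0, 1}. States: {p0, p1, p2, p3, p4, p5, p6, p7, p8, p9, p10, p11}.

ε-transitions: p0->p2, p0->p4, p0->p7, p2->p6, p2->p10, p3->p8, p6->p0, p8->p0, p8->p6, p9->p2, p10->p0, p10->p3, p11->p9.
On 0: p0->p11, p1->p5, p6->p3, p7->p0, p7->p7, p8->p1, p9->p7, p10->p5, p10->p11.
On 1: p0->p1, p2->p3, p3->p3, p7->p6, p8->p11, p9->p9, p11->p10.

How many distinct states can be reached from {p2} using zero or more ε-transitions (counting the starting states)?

Start with {p2}.
From p2 via ε: add p6, p10.
From p6 via ε: add p0.
From p10 via ε: add p3.
From p0 via ε: add p4, p7.
From p3 via ε: add p8.
ε-closure = {p0, p2, p3, p4, p6, p7, p8, p10}, which has 8 states.

8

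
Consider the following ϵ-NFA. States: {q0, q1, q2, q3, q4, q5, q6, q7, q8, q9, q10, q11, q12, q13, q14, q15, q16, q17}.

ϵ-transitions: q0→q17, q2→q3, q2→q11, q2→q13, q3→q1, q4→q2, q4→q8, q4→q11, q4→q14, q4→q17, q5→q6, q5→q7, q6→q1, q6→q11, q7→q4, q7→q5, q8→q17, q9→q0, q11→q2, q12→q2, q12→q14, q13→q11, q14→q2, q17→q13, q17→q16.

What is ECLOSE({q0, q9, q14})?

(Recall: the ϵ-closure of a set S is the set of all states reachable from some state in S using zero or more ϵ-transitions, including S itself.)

{q0, q1, q2, q3, q9, q11, q13, q14, q16, q17}

Start with {q0, q9, q14}.
From q0 via ϵ: add q17.
From q14 via ϵ: add q2.
From q2 via ϵ: add q3, q11, q13.
From q17 via ϵ: add q16.
From q3 via ϵ: add q1.
No new states can be added; the closed set is {q0, q1, q2, q3, q9, q11, q13, q14, q16, q17}.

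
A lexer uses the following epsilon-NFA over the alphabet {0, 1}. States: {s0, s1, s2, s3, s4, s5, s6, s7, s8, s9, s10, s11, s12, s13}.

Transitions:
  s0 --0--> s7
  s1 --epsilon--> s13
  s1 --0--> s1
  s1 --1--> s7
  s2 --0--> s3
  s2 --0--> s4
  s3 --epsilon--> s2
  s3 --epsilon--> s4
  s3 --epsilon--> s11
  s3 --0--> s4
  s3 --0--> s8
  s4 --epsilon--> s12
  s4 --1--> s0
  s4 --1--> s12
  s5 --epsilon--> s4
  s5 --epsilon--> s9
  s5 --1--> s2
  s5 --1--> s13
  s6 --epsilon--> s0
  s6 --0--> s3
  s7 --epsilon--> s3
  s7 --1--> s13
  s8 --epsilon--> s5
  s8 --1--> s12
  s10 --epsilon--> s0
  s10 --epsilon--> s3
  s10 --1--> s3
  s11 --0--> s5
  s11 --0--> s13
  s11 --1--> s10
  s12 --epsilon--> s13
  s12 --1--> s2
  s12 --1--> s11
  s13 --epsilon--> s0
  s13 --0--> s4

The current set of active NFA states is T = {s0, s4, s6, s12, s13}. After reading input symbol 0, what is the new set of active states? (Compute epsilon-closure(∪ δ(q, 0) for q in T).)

s0 on 0 → {s7}.
s6 on 0 → {s3}.
s13 on 0 → {s4}.
No 0-transition from s4, s12.
Union after reading 0: {s3, s4, s7}.
Now take the epsilon-closure:
From s3 via epsilon: add s2, s11.
From s4 via epsilon: add s12.
From s12 via epsilon: add s13.
From s13 via epsilon: add s0.
No new states can be added; the closed set is {s0, s2, s3, s4, s7, s11, s12, s13}.

{s0, s2, s3, s4, s7, s11, s12, s13}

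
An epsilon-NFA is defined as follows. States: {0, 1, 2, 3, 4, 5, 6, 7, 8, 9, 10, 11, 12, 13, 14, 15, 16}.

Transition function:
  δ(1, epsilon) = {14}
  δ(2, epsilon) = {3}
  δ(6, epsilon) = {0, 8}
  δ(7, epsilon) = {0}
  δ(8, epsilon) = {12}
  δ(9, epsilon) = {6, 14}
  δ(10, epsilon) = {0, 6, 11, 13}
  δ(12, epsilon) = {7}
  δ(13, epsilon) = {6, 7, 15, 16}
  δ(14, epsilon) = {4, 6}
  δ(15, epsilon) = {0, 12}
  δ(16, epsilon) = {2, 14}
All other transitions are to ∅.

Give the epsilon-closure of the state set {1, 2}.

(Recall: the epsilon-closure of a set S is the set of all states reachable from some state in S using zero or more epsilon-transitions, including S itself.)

{0, 1, 2, 3, 4, 6, 7, 8, 12, 14}

Start with {1, 2}.
From 1 via epsilon: add 14.
From 2 via epsilon: add 3.
From 14 via epsilon: add 4, 6.
From 6 via epsilon: add 0, 8.
From 8 via epsilon: add 12.
From 12 via epsilon: add 7.
No new states can be added; the closed set is {0, 1, 2, 3, 4, 6, 7, 8, 12, 14}.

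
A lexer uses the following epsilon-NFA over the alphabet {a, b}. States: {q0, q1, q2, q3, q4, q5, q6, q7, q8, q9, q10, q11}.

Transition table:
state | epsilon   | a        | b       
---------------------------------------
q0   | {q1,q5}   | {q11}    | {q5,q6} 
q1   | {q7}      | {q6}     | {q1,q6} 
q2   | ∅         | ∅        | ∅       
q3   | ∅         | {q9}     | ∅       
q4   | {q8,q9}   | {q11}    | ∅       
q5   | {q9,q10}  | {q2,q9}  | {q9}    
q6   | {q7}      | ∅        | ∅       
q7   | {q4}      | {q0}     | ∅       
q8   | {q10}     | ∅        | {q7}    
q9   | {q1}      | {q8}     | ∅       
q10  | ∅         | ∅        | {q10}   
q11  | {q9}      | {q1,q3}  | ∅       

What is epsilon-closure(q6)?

Start with {q6}.
From q6 via epsilon: add q7.
From q7 via epsilon: add q4.
From q4 via epsilon: add q8, q9.
From q8 via epsilon: add q10.
From q9 via epsilon: add q1.
No new states can be added; the closed set is {q1, q4, q6, q7, q8, q9, q10}.

{q1, q4, q6, q7, q8, q9, q10}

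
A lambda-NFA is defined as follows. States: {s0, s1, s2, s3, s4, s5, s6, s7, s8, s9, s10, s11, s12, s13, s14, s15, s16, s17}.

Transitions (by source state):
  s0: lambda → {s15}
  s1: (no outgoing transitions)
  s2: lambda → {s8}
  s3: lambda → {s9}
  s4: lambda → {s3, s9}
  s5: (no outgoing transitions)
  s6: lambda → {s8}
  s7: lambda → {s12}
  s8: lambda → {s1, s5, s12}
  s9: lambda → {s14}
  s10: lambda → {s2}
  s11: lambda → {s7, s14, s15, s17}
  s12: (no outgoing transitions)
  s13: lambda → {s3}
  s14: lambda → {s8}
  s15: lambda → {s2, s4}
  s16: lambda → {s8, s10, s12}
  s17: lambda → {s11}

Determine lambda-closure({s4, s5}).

{s1, s3, s4, s5, s8, s9, s12, s14}

Start with {s4, s5}.
From s4 via lambda: add s3, s9.
From s9 via lambda: add s14.
From s14 via lambda: add s8.
From s8 via lambda: add s1, s12.
No new states can be added; the closed set is {s1, s3, s4, s5, s8, s9, s12, s14}.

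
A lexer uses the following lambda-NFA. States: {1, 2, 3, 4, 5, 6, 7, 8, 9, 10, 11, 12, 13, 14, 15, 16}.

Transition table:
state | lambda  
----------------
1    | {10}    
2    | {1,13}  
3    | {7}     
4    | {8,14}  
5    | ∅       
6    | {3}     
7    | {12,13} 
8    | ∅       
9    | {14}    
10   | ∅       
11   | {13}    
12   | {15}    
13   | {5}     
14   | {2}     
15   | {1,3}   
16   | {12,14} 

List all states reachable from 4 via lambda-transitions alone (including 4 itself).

{1, 2, 4, 5, 8, 10, 13, 14}

Start with {4}.
From 4 via lambda: add 8, 14.
From 14 via lambda: add 2.
From 2 via lambda: add 1, 13.
From 1 via lambda: add 10.
From 13 via lambda: add 5.
No new states can be added; the closed set is {1, 2, 4, 5, 8, 10, 13, 14}.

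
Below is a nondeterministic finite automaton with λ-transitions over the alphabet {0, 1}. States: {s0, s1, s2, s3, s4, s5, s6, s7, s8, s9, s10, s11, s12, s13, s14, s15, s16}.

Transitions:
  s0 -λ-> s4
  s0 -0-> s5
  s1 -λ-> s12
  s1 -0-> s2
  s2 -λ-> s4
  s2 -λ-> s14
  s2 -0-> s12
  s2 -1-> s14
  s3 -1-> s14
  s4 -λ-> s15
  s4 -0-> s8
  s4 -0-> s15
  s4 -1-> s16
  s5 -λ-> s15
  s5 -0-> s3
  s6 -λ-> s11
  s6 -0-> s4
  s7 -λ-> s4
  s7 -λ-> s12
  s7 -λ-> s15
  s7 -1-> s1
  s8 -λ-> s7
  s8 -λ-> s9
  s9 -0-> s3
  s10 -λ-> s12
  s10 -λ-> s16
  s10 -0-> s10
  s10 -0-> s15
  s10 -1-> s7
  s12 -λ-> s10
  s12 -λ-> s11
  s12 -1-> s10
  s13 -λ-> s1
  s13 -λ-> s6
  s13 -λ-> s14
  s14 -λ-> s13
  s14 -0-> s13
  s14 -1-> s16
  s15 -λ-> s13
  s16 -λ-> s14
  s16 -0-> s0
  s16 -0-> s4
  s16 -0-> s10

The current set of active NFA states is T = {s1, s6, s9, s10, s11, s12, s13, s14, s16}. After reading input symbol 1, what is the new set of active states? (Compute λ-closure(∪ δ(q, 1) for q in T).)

s10 on 1 → {s7}.
s12 on 1 → {s10}.
s14 on 1 → {s16}.
No 1-transition from s1, s6, s9, s11, s13, s16.
Union after reading 1: {s7, s10, s16}.
Now take the λ-closure:
From s7 via λ: add s4, s12, s15.
From s16 via λ: add s14.
From s12 via λ: add s11.
From s14 via λ: add s13.
From s13 via λ: add s1, s6.
No new states can be added; the closed set is {s1, s4, s6, s7, s10, s11, s12, s13, s14, s15, s16}.

{s1, s4, s6, s7, s10, s11, s12, s13, s14, s15, s16}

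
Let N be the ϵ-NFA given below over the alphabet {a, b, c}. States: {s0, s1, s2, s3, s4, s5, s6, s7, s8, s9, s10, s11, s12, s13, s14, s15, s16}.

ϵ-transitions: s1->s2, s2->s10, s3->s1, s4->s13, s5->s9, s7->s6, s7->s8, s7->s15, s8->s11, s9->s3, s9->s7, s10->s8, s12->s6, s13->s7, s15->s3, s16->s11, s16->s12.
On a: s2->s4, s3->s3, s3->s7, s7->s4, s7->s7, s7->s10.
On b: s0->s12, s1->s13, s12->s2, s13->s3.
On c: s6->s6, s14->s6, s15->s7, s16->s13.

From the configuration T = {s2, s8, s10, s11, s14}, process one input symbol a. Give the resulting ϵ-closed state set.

{s1, s2, s3, s4, s6, s7, s8, s10, s11, s13, s15}

s2 on a → {s4}.
No a-transition from s8, s10, s11, s14.
Union after reading a: {s4}.
Now take the ϵ-closure:
From s4 via ϵ: add s13.
From s13 via ϵ: add s7.
From s7 via ϵ: add s6, s8, s15.
From s8 via ϵ: add s11.
From s15 via ϵ: add s3.
From s3 via ϵ: add s1.
From s1 via ϵ: add s2.
From s2 via ϵ: add s10.
No new states can be added; the closed set is {s1, s2, s3, s4, s6, s7, s8, s10, s11, s13, s15}.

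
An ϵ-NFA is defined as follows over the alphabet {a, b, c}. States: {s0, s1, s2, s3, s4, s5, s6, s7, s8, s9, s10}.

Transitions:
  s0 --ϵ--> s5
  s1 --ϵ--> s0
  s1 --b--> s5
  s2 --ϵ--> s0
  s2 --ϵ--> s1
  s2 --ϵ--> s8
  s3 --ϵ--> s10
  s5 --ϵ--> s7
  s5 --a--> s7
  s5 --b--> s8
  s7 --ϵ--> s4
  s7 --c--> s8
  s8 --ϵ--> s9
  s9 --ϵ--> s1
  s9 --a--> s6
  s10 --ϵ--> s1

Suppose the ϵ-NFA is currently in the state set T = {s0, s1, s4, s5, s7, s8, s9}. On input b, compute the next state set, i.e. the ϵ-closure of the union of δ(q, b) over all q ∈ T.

s1 on b → {s5}.
s5 on b → {s8}.
No b-transition from s0, s4, s7, s8, s9.
Union after reading b: {s5, s8}.
Now take the ϵ-closure:
From s5 via ϵ: add s7.
From s8 via ϵ: add s9.
From s7 via ϵ: add s4.
From s9 via ϵ: add s1.
From s1 via ϵ: add s0.
No new states can be added; the closed set is {s0, s1, s4, s5, s7, s8, s9}.

{s0, s1, s4, s5, s7, s8, s9}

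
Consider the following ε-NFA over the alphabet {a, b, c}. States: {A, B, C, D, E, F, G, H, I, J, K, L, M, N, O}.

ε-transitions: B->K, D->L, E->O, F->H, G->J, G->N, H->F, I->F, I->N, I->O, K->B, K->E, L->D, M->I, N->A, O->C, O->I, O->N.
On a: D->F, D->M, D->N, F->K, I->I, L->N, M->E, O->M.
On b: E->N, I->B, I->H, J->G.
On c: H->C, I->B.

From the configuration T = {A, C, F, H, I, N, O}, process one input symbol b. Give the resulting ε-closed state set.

{A, B, C, E, F, H, I, K, N, O}

I on b → {B, H}.
No b-transition from A, C, F, H, N, O.
Union after reading b: {B, H}.
Now take the ε-closure:
From B via ε: add K.
From H via ε: add F.
From K via ε: add E.
From E via ε: add O.
From O via ε: add C, I, N.
From N via ε: add A.
No new states can be added; the closed set is {A, B, C, E, F, H, I, K, N, O}.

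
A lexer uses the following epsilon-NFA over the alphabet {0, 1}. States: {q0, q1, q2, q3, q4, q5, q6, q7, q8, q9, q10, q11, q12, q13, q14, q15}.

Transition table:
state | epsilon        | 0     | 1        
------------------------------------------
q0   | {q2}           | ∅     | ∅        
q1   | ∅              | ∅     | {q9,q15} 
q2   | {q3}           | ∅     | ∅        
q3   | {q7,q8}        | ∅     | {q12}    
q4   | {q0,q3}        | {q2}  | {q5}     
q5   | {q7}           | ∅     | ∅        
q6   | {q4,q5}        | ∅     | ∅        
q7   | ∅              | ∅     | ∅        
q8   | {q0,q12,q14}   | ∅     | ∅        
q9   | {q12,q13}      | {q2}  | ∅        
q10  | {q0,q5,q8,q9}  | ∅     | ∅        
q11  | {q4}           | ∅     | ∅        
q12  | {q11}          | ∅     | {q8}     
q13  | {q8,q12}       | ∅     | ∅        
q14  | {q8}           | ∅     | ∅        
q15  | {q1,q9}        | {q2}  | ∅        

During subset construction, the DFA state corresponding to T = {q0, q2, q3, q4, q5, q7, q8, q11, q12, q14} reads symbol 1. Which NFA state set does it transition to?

q3 on 1 → {q12}.
q4 on 1 → {q5}.
q12 on 1 → {q8}.
No 1-transition from q0, q2, q5, q7, q8, q11, q14.
Union after reading 1: {q5, q8, q12}.
Now take the epsilon-closure:
From q5 via epsilon: add q7.
From q8 via epsilon: add q0, q14.
From q12 via epsilon: add q11.
From q0 via epsilon: add q2.
From q11 via epsilon: add q4.
From q2 via epsilon: add q3.
No new states can be added; the closed set is {q0, q2, q3, q4, q5, q7, q8, q11, q12, q14}.

{q0, q2, q3, q4, q5, q7, q8, q11, q12, q14}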